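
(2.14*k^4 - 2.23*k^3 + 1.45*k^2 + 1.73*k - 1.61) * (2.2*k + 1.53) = 4.708*k^5 - 1.6318*k^4 - 0.2219*k^3 + 6.0245*k^2 - 0.895100000000001*k - 2.4633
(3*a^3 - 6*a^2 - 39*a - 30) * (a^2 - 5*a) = 3*a^5 - 21*a^4 - 9*a^3 + 165*a^2 + 150*a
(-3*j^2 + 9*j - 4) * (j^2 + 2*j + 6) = -3*j^4 + 3*j^3 - 4*j^2 + 46*j - 24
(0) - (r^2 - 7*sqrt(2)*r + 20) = -r^2 + 7*sqrt(2)*r - 20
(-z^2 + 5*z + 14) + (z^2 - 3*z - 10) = 2*z + 4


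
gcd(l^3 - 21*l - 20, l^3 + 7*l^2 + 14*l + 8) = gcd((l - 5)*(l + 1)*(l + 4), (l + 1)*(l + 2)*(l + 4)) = l^2 + 5*l + 4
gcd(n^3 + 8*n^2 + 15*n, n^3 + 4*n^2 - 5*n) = n^2 + 5*n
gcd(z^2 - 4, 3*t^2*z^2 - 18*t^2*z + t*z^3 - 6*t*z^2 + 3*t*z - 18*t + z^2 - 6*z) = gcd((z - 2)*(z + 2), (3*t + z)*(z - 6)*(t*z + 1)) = 1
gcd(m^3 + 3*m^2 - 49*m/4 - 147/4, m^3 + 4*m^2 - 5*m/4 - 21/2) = m + 7/2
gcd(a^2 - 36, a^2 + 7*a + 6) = a + 6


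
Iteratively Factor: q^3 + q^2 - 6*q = (q)*(q^2 + q - 6) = q*(q + 3)*(q - 2)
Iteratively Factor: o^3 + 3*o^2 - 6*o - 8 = (o - 2)*(o^2 + 5*o + 4) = (o - 2)*(o + 1)*(o + 4)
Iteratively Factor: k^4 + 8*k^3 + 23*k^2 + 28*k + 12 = (k + 1)*(k^3 + 7*k^2 + 16*k + 12) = (k + 1)*(k + 3)*(k^2 + 4*k + 4) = (k + 1)*(k + 2)*(k + 3)*(k + 2)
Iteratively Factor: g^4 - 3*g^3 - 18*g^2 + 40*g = (g - 2)*(g^3 - g^2 - 20*g) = (g - 5)*(g - 2)*(g^2 + 4*g) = g*(g - 5)*(g - 2)*(g + 4)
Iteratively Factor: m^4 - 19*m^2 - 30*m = (m - 5)*(m^3 + 5*m^2 + 6*m) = m*(m - 5)*(m^2 + 5*m + 6) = m*(m - 5)*(m + 3)*(m + 2)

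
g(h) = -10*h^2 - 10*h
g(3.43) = -151.95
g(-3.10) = -65.10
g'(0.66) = -23.20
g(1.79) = -49.94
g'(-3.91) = 68.20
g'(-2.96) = 49.20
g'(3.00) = -70.00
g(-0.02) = 0.20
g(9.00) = -900.00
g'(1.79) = -45.80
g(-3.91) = -113.78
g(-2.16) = -25.06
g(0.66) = -10.96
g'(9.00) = -190.00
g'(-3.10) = 52.00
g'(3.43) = -78.60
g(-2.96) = -58.02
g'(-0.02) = -9.60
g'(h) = -20*h - 10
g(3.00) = -120.00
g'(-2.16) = 33.20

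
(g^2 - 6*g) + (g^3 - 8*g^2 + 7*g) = g^3 - 7*g^2 + g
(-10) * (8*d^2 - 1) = 10 - 80*d^2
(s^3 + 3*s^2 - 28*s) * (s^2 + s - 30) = s^5 + 4*s^4 - 55*s^3 - 118*s^2 + 840*s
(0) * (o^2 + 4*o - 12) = 0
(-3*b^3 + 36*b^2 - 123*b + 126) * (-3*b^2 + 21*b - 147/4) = 9*b^5 - 171*b^4 + 4941*b^3/4 - 4284*b^2 + 28665*b/4 - 9261/2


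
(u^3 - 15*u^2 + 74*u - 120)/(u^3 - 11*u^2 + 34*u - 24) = (u - 5)/(u - 1)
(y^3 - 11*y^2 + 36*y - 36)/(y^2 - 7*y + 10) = (y^2 - 9*y + 18)/(y - 5)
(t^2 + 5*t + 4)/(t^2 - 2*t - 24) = (t + 1)/(t - 6)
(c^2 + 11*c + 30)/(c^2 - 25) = (c + 6)/(c - 5)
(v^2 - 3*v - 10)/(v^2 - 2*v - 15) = (v + 2)/(v + 3)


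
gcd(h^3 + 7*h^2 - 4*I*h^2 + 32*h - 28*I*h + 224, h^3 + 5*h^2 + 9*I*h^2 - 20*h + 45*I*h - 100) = h + 4*I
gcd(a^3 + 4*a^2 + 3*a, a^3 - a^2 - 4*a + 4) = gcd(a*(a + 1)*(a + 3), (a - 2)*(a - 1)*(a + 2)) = 1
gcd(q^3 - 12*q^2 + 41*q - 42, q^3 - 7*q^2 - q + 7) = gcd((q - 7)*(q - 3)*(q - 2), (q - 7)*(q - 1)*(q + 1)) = q - 7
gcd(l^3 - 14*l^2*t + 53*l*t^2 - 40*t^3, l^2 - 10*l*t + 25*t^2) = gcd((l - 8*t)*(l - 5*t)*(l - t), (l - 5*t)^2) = -l + 5*t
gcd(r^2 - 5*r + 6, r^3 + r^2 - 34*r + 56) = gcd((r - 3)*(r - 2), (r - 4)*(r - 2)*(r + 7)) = r - 2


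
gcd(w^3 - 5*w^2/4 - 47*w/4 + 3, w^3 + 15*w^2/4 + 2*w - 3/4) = w^2 + 11*w/4 - 3/4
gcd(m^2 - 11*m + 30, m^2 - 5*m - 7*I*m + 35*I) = m - 5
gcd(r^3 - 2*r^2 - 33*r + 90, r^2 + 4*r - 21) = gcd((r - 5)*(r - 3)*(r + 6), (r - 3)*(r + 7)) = r - 3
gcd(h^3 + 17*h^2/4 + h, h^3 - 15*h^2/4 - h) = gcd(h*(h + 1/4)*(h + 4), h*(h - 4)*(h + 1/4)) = h^2 + h/4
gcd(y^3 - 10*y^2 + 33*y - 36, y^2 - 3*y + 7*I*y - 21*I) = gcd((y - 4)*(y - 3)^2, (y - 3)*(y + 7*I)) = y - 3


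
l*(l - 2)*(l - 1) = l^3 - 3*l^2 + 2*l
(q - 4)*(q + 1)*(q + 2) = q^3 - q^2 - 10*q - 8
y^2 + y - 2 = (y - 1)*(y + 2)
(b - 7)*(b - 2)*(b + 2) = b^3 - 7*b^2 - 4*b + 28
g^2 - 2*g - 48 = (g - 8)*(g + 6)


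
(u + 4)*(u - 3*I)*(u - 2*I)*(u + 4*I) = u^4 + 4*u^3 - I*u^3 + 14*u^2 - 4*I*u^2 + 56*u - 24*I*u - 96*I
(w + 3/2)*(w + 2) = w^2 + 7*w/2 + 3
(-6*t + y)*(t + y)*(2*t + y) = -12*t^3 - 16*t^2*y - 3*t*y^2 + y^3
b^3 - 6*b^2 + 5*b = b*(b - 5)*(b - 1)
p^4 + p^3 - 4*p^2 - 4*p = p*(p - 2)*(p + 1)*(p + 2)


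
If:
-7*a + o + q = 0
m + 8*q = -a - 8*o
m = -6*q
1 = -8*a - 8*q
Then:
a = -1/84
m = 19/28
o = 5/168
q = -19/168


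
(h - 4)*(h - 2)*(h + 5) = h^3 - h^2 - 22*h + 40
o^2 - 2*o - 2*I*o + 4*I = (o - 2)*(o - 2*I)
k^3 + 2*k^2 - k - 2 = (k - 1)*(k + 1)*(k + 2)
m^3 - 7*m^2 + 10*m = m*(m - 5)*(m - 2)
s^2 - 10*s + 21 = (s - 7)*(s - 3)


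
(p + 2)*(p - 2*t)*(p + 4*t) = p^3 + 2*p^2*t + 2*p^2 - 8*p*t^2 + 4*p*t - 16*t^2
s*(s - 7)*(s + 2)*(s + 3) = s^4 - 2*s^3 - 29*s^2 - 42*s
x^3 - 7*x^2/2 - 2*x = x*(x - 4)*(x + 1/2)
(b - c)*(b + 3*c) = b^2 + 2*b*c - 3*c^2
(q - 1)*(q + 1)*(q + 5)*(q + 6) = q^4 + 11*q^3 + 29*q^2 - 11*q - 30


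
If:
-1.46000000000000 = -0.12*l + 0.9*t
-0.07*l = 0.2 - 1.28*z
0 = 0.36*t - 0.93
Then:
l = 31.54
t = 2.58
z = 1.88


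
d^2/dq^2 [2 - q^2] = -2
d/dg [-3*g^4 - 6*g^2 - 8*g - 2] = -12*g^3 - 12*g - 8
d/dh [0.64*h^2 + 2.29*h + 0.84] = 1.28*h + 2.29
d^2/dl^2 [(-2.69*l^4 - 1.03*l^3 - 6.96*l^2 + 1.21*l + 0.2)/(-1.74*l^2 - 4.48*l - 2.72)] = (16.288488*l^6 + 125.814528*l^5 + 400.323648*l^4 + 440.227704*l^3 + 112.852512*l^2 + 70.7280000000001*l + 126.33984)/(5.268024*l^6 + 40.690944*l^5 + 129.472704*l^4 + 217.133056*l^3 + 202.394112*l^2 + 99.434496*l + 20.123648)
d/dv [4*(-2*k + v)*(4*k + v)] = 8*k + 8*v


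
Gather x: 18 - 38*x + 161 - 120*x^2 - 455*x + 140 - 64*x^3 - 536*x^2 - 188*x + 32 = -64*x^3 - 656*x^2 - 681*x + 351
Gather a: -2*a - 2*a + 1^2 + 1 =2 - 4*a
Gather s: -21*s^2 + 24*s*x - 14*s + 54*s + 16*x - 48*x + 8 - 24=-21*s^2 + s*(24*x + 40) - 32*x - 16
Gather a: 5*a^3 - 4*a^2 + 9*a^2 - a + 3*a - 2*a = 5*a^3 + 5*a^2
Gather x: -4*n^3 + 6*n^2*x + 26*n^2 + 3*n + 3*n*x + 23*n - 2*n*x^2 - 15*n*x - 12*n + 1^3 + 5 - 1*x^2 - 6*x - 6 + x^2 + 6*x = -4*n^3 + 26*n^2 - 2*n*x^2 + 14*n + x*(6*n^2 - 12*n)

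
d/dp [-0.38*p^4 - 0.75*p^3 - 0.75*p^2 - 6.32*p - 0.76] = -1.52*p^3 - 2.25*p^2 - 1.5*p - 6.32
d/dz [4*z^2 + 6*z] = 8*z + 6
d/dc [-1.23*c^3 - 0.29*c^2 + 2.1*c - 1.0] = -3.69*c^2 - 0.58*c + 2.1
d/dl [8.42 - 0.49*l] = -0.490000000000000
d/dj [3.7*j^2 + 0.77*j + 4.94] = 7.4*j + 0.77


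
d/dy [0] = 0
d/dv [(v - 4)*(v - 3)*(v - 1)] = 3*v^2 - 16*v + 19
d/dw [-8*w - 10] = -8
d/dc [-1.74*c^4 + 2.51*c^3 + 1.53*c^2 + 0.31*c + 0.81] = -6.96*c^3 + 7.53*c^2 + 3.06*c + 0.31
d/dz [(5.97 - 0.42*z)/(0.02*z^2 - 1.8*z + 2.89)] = (0.0084*z^2 - 0.2388*z + 9.5322)/(0.0004*z^4 - 0.072*z^3 + 3.3556*z^2 - 10.404*z + 8.3521)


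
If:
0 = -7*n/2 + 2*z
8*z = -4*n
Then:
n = 0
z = 0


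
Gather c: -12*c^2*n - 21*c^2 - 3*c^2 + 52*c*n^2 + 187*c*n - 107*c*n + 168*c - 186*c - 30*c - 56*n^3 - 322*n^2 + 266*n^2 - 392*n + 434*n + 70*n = c^2*(-12*n - 24) + c*(52*n^2 + 80*n - 48) - 56*n^3 - 56*n^2 + 112*n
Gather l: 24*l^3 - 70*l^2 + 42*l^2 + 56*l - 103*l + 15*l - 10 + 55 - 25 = 24*l^3 - 28*l^2 - 32*l + 20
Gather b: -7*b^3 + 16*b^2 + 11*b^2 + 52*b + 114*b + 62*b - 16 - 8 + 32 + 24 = -7*b^3 + 27*b^2 + 228*b + 32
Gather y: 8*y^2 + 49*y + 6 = 8*y^2 + 49*y + 6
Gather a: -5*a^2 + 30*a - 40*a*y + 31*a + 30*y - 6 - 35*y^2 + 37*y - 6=-5*a^2 + a*(61 - 40*y) - 35*y^2 + 67*y - 12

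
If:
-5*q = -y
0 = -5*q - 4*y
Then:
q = 0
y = 0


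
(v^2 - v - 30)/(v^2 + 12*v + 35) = (v - 6)/(v + 7)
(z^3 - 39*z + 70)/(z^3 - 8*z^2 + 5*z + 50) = (z^2 + 5*z - 14)/(z^2 - 3*z - 10)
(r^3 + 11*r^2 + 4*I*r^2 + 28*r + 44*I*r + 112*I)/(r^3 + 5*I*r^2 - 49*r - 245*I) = (r^2 + 4*r*(1 + I) + 16*I)/(r^2 + r*(-7 + 5*I) - 35*I)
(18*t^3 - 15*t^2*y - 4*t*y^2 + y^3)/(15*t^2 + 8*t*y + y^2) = (6*t^2 - 7*t*y + y^2)/(5*t + y)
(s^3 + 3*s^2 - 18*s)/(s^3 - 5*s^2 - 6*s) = (-s^2 - 3*s + 18)/(-s^2 + 5*s + 6)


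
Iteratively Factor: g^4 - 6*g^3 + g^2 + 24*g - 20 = (g - 1)*(g^3 - 5*g^2 - 4*g + 20) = (g - 2)*(g - 1)*(g^2 - 3*g - 10) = (g - 2)*(g - 1)*(g + 2)*(g - 5)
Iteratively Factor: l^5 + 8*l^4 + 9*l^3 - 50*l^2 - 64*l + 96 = (l + 4)*(l^4 + 4*l^3 - 7*l^2 - 22*l + 24) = (l + 3)*(l + 4)*(l^3 + l^2 - 10*l + 8) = (l - 1)*(l + 3)*(l + 4)*(l^2 + 2*l - 8) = (l - 2)*(l - 1)*(l + 3)*(l + 4)*(l + 4)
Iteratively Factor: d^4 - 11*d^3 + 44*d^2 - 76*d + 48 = (d - 4)*(d^3 - 7*d^2 + 16*d - 12) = (d - 4)*(d - 2)*(d^2 - 5*d + 6) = (d - 4)*(d - 3)*(d - 2)*(d - 2)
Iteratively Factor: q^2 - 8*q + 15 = (q - 5)*(q - 3)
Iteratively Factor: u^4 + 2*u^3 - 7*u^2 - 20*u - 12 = (u + 2)*(u^3 - 7*u - 6) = (u - 3)*(u + 2)*(u^2 + 3*u + 2) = (u - 3)*(u + 2)^2*(u + 1)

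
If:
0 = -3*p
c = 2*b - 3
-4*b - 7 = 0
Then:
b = -7/4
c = -13/2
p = 0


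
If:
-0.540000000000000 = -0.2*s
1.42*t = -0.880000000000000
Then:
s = 2.70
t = -0.62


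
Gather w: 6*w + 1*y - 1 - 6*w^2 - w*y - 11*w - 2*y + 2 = -6*w^2 + w*(-y - 5) - y + 1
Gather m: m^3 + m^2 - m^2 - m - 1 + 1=m^3 - m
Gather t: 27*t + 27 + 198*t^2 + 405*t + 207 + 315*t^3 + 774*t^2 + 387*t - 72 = 315*t^3 + 972*t^2 + 819*t + 162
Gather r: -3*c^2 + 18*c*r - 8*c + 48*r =-3*c^2 - 8*c + r*(18*c + 48)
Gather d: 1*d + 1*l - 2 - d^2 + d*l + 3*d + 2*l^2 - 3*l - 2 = -d^2 + d*(l + 4) + 2*l^2 - 2*l - 4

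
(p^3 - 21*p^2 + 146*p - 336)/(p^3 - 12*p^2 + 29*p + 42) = (p - 8)/(p + 1)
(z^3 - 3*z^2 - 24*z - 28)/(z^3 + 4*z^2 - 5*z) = (z^3 - 3*z^2 - 24*z - 28)/(z*(z^2 + 4*z - 5))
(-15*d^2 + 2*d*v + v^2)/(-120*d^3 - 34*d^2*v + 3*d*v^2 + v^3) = (-3*d + v)/(-24*d^2 - 2*d*v + v^2)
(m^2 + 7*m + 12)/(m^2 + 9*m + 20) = (m + 3)/(m + 5)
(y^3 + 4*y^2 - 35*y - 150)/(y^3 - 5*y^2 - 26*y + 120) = (y + 5)/(y - 4)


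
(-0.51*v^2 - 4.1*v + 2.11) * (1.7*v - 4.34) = -0.867*v^3 - 4.7566*v^2 + 21.381*v - 9.1574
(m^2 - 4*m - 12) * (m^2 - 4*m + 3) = m^4 - 8*m^3 + 7*m^2 + 36*m - 36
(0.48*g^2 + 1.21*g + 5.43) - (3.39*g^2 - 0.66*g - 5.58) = -2.91*g^2 + 1.87*g + 11.01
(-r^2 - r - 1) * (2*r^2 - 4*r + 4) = -2*r^4 + 2*r^3 - 2*r^2 - 4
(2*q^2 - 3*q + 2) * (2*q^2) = 4*q^4 - 6*q^3 + 4*q^2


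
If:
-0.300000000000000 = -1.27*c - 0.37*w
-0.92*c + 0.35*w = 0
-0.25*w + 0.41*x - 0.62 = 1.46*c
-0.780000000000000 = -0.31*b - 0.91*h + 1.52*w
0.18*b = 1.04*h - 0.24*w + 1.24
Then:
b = 4.97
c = 0.13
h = -0.25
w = 0.35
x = 2.20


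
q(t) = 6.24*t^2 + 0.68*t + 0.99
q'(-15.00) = -186.52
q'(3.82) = 48.35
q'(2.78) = 35.37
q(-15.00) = 1394.79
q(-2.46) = 37.08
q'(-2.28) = -27.77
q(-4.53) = 125.96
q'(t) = 12.48*t + 0.68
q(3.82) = 94.64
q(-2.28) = 31.88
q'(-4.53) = -55.85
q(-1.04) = 7.03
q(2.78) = 51.11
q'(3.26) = 41.36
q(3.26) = 69.52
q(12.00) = 907.71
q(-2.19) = 29.43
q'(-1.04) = -12.30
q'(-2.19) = -26.65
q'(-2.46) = -30.02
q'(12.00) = 150.44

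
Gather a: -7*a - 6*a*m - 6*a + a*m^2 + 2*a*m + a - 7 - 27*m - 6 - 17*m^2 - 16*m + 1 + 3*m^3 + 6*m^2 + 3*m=a*(m^2 - 4*m - 12) + 3*m^3 - 11*m^2 - 40*m - 12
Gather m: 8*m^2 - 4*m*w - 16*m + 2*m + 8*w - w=8*m^2 + m*(-4*w - 14) + 7*w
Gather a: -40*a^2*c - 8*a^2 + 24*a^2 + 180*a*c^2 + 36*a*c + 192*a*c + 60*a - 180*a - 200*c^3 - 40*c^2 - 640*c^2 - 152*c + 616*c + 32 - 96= a^2*(16 - 40*c) + a*(180*c^2 + 228*c - 120) - 200*c^3 - 680*c^2 + 464*c - 64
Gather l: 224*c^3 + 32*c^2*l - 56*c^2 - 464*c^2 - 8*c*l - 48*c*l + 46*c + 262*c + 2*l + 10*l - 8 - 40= 224*c^3 - 520*c^2 + 308*c + l*(32*c^2 - 56*c + 12) - 48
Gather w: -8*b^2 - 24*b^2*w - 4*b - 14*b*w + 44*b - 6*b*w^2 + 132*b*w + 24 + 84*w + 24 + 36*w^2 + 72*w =-8*b^2 + 40*b + w^2*(36 - 6*b) + w*(-24*b^2 + 118*b + 156) + 48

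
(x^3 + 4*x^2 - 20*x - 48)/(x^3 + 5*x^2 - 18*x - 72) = (x + 2)/(x + 3)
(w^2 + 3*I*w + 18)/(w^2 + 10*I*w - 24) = (w - 3*I)/(w + 4*I)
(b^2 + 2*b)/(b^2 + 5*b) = (b + 2)/(b + 5)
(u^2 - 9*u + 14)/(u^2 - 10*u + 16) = (u - 7)/(u - 8)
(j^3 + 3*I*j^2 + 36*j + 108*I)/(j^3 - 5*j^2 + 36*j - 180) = (j + 3*I)/(j - 5)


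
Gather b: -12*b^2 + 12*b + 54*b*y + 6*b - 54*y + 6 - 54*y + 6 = -12*b^2 + b*(54*y + 18) - 108*y + 12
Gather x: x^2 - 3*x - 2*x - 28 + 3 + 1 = x^2 - 5*x - 24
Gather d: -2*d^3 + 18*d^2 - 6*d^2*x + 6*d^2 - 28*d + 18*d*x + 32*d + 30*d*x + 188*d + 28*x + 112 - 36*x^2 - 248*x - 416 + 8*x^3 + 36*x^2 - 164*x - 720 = -2*d^3 + d^2*(24 - 6*x) + d*(48*x + 192) + 8*x^3 - 384*x - 1024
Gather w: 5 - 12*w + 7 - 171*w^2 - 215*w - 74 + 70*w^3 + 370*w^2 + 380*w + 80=70*w^3 + 199*w^2 + 153*w + 18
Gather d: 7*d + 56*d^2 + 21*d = 56*d^2 + 28*d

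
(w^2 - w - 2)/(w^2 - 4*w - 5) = (w - 2)/(w - 5)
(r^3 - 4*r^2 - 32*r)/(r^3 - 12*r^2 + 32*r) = (r + 4)/(r - 4)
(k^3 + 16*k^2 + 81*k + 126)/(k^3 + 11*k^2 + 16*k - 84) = (k + 3)/(k - 2)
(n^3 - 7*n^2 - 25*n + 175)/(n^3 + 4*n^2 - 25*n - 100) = (n - 7)/(n + 4)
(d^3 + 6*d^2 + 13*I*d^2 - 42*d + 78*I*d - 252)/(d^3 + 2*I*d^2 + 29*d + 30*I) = (d^2 + d*(6 + 7*I) + 42*I)/(d^2 - 4*I*d + 5)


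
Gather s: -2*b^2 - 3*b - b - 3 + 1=-2*b^2 - 4*b - 2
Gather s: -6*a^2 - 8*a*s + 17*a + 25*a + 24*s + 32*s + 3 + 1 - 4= -6*a^2 + 42*a + s*(56 - 8*a)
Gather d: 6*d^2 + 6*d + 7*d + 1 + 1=6*d^2 + 13*d + 2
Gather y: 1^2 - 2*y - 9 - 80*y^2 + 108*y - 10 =-80*y^2 + 106*y - 18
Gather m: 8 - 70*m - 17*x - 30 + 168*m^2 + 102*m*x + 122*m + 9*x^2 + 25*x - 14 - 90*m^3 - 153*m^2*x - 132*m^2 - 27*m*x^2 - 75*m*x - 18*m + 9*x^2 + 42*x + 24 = -90*m^3 + m^2*(36 - 153*x) + m*(-27*x^2 + 27*x + 34) + 18*x^2 + 50*x - 12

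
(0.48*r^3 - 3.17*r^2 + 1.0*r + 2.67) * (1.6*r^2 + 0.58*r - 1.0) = 0.768*r^5 - 4.7936*r^4 - 0.7186*r^3 + 8.022*r^2 + 0.5486*r - 2.67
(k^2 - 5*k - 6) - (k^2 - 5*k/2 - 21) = 15 - 5*k/2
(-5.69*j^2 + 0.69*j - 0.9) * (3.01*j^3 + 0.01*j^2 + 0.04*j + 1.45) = -17.1269*j^5 + 2.02*j^4 - 2.9297*j^3 - 8.2319*j^2 + 0.9645*j - 1.305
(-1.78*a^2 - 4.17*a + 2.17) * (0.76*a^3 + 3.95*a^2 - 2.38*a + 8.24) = -1.3528*a^5 - 10.2002*a^4 - 10.5859*a^3 + 3.8289*a^2 - 39.5254*a + 17.8808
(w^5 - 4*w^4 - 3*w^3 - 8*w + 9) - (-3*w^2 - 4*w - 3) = w^5 - 4*w^4 - 3*w^3 + 3*w^2 - 4*w + 12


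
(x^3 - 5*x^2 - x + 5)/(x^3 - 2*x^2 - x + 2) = (x - 5)/(x - 2)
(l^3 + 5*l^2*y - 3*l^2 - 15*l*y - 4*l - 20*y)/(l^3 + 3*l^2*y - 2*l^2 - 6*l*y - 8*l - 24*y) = (l^2 + 5*l*y + l + 5*y)/(l^2 + 3*l*y + 2*l + 6*y)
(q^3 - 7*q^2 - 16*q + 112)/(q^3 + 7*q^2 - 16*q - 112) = (q - 7)/(q + 7)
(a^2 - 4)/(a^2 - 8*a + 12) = (a + 2)/(a - 6)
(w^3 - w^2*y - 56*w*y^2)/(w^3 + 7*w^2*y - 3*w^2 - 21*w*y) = (w - 8*y)/(w - 3)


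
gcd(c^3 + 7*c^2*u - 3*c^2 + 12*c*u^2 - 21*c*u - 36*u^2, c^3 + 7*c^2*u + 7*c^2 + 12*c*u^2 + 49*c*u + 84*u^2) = c^2 + 7*c*u + 12*u^2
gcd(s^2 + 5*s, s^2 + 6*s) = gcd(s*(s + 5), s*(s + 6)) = s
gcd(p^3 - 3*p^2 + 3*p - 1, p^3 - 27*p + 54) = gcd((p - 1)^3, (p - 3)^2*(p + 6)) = 1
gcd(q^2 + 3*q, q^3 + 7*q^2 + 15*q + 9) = q + 3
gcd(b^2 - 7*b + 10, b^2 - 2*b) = b - 2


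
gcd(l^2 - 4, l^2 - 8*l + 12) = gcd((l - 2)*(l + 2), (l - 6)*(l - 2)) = l - 2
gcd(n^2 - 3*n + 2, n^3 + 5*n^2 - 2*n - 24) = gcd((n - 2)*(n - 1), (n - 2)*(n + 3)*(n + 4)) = n - 2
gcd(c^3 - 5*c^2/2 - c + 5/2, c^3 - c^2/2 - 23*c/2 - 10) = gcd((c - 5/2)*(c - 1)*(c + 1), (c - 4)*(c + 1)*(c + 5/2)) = c + 1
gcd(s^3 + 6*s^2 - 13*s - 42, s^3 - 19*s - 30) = s + 2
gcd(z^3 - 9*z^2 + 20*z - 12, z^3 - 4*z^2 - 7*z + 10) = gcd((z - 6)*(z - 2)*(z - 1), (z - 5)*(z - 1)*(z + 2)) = z - 1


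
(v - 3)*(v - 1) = v^2 - 4*v + 3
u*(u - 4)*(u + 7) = u^3 + 3*u^2 - 28*u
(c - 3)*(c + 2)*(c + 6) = c^3 + 5*c^2 - 12*c - 36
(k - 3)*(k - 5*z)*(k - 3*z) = k^3 - 8*k^2*z - 3*k^2 + 15*k*z^2 + 24*k*z - 45*z^2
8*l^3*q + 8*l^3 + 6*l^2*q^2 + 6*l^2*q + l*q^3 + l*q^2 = (2*l + q)*(4*l + q)*(l*q + l)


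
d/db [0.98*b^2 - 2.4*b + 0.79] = 1.96*b - 2.4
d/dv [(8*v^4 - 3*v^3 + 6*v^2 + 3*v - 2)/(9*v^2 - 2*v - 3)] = (144*v^5 - 75*v^4 - 84*v^3 - 12*v^2 - 13)/(81*v^4 - 36*v^3 - 50*v^2 + 12*v + 9)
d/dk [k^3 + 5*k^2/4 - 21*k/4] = 3*k^2 + 5*k/2 - 21/4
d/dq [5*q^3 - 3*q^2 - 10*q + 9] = 15*q^2 - 6*q - 10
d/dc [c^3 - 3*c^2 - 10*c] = 3*c^2 - 6*c - 10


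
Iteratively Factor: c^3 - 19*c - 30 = (c + 3)*(c^2 - 3*c - 10) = (c + 2)*(c + 3)*(c - 5)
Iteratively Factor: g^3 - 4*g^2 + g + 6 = (g - 2)*(g^2 - 2*g - 3) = (g - 3)*(g - 2)*(g + 1)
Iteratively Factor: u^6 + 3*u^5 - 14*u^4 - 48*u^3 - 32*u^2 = (u + 4)*(u^5 - u^4 - 10*u^3 - 8*u^2) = (u - 4)*(u + 4)*(u^4 + 3*u^3 + 2*u^2) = (u - 4)*(u + 2)*(u + 4)*(u^3 + u^2) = u*(u - 4)*(u + 2)*(u + 4)*(u^2 + u) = u*(u - 4)*(u + 1)*(u + 2)*(u + 4)*(u)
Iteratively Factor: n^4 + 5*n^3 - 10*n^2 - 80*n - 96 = (n + 4)*(n^3 + n^2 - 14*n - 24) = (n + 2)*(n + 4)*(n^2 - n - 12) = (n - 4)*(n + 2)*(n + 4)*(n + 3)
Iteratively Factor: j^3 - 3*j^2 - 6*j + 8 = (j + 2)*(j^2 - 5*j + 4) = (j - 1)*(j + 2)*(j - 4)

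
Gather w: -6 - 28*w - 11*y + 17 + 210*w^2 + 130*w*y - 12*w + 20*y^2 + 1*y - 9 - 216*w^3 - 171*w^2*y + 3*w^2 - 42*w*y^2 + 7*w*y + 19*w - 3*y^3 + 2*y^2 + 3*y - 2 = -216*w^3 + w^2*(213 - 171*y) + w*(-42*y^2 + 137*y - 21) - 3*y^3 + 22*y^2 - 7*y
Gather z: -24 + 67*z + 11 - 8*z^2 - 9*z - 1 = -8*z^2 + 58*z - 14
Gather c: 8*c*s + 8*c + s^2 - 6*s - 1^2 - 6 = c*(8*s + 8) + s^2 - 6*s - 7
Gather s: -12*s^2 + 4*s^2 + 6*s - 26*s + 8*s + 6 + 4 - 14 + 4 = -8*s^2 - 12*s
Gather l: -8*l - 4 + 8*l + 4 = 0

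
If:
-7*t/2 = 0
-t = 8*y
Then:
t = 0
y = 0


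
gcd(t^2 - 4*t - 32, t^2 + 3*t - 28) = 1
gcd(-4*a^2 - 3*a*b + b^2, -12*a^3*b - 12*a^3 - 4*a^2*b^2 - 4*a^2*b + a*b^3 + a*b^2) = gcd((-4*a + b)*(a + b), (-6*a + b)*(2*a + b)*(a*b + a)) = 1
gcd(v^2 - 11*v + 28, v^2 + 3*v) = 1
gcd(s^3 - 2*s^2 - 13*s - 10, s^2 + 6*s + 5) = s + 1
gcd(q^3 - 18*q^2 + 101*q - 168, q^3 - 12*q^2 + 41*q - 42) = q^2 - 10*q + 21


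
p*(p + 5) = p^2 + 5*p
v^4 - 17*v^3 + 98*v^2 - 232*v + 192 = (v - 8)*(v - 4)*(v - 3)*(v - 2)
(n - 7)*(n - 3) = n^2 - 10*n + 21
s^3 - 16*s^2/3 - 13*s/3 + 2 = (s - 6)*(s - 1/3)*(s + 1)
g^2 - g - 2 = (g - 2)*(g + 1)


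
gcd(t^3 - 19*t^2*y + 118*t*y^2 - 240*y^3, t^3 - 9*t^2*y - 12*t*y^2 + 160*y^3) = t^2 - 13*t*y + 40*y^2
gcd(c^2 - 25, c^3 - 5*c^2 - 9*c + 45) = c - 5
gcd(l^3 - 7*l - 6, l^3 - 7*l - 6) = l^3 - 7*l - 6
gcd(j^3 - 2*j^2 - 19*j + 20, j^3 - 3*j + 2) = j - 1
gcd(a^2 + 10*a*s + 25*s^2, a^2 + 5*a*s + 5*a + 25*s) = a + 5*s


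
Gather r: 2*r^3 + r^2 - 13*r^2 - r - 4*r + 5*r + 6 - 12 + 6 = 2*r^3 - 12*r^2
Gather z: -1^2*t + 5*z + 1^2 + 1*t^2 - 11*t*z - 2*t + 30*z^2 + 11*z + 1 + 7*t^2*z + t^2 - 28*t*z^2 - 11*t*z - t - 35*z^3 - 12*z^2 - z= 2*t^2 - 4*t - 35*z^3 + z^2*(18 - 28*t) + z*(7*t^2 - 22*t + 15) + 2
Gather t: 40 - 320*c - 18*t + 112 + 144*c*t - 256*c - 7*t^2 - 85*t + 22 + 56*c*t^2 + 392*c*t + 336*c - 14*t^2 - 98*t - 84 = -240*c + t^2*(56*c - 21) + t*(536*c - 201) + 90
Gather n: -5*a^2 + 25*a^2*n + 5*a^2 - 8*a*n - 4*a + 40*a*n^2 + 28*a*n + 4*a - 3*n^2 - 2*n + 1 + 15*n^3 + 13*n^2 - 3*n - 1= 15*n^3 + n^2*(40*a + 10) + n*(25*a^2 + 20*a - 5)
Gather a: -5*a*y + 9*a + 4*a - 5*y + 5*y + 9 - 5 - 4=a*(13 - 5*y)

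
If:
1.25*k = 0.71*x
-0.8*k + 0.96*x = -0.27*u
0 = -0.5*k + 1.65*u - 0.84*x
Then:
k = 0.00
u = 0.00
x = 0.00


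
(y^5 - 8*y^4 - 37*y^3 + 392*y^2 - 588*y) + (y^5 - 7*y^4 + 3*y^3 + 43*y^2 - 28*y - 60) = 2*y^5 - 15*y^4 - 34*y^3 + 435*y^2 - 616*y - 60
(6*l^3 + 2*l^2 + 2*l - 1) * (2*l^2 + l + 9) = 12*l^5 + 10*l^4 + 60*l^3 + 18*l^2 + 17*l - 9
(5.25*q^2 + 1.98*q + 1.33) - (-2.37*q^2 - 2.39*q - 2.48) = 7.62*q^2 + 4.37*q + 3.81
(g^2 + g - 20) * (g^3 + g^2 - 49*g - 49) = g^5 + 2*g^4 - 68*g^3 - 118*g^2 + 931*g + 980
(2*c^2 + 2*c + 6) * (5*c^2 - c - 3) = 10*c^4 + 8*c^3 + 22*c^2 - 12*c - 18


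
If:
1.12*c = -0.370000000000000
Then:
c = -0.33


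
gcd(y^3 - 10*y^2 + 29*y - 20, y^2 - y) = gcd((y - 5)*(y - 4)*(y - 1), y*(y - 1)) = y - 1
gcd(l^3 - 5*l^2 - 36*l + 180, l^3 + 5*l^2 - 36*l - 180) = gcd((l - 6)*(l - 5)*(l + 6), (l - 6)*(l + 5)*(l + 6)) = l^2 - 36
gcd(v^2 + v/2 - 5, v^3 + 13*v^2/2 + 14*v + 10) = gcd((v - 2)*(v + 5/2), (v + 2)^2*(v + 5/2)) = v + 5/2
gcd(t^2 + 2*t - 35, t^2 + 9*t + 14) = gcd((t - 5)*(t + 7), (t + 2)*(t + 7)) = t + 7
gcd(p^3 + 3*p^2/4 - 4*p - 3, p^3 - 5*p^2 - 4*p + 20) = p^2 - 4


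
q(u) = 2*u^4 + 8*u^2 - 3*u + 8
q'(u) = 8*u^3 + 16*u - 3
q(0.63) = 9.60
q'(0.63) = 9.08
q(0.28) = 7.80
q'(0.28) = 1.66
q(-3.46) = 400.79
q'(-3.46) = -389.73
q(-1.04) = 22.11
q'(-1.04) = -28.64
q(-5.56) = 2183.29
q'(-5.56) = -1467.00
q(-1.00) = 21.00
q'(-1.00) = -27.00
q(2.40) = 113.24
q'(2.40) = 145.99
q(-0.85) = 17.37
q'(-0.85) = -21.51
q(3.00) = 233.00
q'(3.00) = 261.00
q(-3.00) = 251.00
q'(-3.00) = -267.00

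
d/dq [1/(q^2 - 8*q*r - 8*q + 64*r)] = 2*(-q + 4*r + 4)/(q^2 - 8*q*r - 8*q + 64*r)^2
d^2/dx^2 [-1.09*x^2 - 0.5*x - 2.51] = -2.18000000000000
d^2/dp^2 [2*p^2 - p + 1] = 4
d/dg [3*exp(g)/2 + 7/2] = 3*exp(g)/2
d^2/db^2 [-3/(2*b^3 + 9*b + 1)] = 18*(2*b*(2*b^3 + 9*b + 1) - 3*(2*b^2 + 3)^2)/(2*b^3 + 9*b + 1)^3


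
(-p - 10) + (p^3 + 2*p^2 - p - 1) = p^3 + 2*p^2 - 2*p - 11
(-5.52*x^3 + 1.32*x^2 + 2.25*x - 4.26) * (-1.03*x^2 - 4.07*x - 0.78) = 5.6856*x^5 + 21.1068*x^4 - 3.3843*x^3 - 5.7993*x^2 + 15.5832*x + 3.3228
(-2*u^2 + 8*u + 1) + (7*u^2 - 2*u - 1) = 5*u^2 + 6*u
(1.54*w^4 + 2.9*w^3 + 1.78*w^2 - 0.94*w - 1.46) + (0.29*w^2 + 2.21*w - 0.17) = 1.54*w^4 + 2.9*w^3 + 2.07*w^2 + 1.27*w - 1.63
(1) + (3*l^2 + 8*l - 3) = 3*l^2 + 8*l - 2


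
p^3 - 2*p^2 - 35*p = p*(p - 7)*(p + 5)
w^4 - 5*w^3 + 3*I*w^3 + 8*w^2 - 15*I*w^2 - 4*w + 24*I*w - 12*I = (w - 2)^2*(w - 1)*(w + 3*I)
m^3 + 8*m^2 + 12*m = m*(m + 2)*(m + 6)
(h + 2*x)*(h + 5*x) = h^2 + 7*h*x + 10*x^2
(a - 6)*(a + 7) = a^2 + a - 42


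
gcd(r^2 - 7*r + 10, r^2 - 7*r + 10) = r^2 - 7*r + 10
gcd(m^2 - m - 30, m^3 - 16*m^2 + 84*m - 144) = m - 6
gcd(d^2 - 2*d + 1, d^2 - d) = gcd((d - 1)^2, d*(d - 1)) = d - 1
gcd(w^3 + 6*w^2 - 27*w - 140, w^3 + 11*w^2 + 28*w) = w^2 + 11*w + 28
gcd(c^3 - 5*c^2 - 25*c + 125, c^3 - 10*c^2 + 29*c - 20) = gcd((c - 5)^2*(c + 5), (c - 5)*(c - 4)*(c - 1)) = c - 5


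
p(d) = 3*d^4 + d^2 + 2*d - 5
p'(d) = 12*d^3 + 2*d + 2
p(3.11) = 291.54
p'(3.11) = 369.18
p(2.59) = 141.88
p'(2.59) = 215.67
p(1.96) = 47.04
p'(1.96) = 96.27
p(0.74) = -2.07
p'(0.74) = 8.34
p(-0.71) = -5.15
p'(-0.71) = -3.71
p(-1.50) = 9.44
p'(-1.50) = -41.50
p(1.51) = 15.90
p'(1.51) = 46.34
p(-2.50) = 113.44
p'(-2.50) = -190.50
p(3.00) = 253.00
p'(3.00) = 332.00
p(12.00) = 62371.00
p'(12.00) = 20762.00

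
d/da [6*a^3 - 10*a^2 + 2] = 2*a*(9*a - 10)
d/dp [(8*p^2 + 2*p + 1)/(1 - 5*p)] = (-40*p^2 + 16*p + 7)/(25*p^2 - 10*p + 1)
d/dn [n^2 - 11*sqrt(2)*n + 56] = 2*n - 11*sqrt(2)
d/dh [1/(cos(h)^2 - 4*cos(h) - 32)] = 2*(cos(h) - 2)*sin(h)/(sin(h)^2 + 4*cos(h) + 31)^2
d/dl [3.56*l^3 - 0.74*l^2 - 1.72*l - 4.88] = 10.68*l^2 - 1.48*l - 1.72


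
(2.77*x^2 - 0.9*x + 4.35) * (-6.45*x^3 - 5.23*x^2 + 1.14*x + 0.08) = -17.8665*x^5 - 8.6821*x^4 - 20.1927*x^3 - 23.5549*x^2 + 4.887*x + 0.348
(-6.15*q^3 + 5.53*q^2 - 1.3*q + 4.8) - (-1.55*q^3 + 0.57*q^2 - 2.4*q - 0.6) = -4.6*q^3 + 4.96*q^2 + 1.1*q + 5.4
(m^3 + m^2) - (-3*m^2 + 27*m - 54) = m^3 + 4*m^2 - 27*m + 54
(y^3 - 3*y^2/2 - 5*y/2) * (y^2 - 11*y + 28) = y^5 - 25*y^4/2 + 42*y^3 - 29*y^2/2 - 70*y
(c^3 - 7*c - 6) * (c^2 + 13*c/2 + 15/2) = c^5 + 13*c^4/2 + c^3/2 - 103*c^2/2 - 183*c/2 - 45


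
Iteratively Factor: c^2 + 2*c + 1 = (c + 1)*(c + 1)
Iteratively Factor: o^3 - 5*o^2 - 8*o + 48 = (o - 4)*(o^2 - o - 12) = (o - 4)^2*(o + 3)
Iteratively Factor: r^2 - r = (r - 1)*(r)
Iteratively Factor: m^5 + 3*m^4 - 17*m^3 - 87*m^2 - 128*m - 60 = (m - 5)*(m^4 + 8*m^3 + 23*m^2 + 28*m + 12) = (m - 5)*(m + 3)*(m^3 + 5*m^2 + 8*m + 4) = (m - 5)*(m + 2)*(m + 3)*(m^2 + 3*m + 2) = (m - 5)*(m + 2)^2*(m + 3)*(m + 1)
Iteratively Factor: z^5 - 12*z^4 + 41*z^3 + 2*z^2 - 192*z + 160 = (z - 5)*(z^4 - 7*z^3 + 6*z^2 + 32*z - 32) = (z - 5)*(z - 4)*(z^3 - 3*z^2 - 6*z + 8) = (z - 5)*(z - 4)^2*(z^2 + z - 2) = (z - 5)*(z - 4)^2*(z + 2)*(z - 1)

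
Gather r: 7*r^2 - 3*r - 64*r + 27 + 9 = 7*r^2 - 67*r + 36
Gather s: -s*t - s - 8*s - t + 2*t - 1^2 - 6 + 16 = s*(-t - 9) + t + 9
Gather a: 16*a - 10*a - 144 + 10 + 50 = 6*a - 84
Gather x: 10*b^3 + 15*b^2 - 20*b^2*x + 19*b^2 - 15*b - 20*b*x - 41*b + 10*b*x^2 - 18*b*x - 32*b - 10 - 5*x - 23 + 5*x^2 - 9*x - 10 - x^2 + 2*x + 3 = 10*b^3 + 34*b^2 - 88*b + x^2*(10*b + 4) + x*(-20*b^2 - 38*b - 12) - 40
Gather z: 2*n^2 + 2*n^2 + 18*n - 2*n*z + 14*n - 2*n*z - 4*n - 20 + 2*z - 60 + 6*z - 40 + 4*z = 4*n^2 + 28*n + z*(12 - 4*n) - 120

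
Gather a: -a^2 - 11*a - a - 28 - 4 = -a^2 - 12*a - 32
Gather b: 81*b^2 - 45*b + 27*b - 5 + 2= 81*b^2 - 18*b - 3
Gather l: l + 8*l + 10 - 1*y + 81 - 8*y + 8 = 9*l - 9*y + 99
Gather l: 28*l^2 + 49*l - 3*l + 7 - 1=28*l^2 + 46*l + 6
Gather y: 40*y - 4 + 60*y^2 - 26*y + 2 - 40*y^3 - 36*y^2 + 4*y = -40*y^3 + 24*y^2 + 18*y - 2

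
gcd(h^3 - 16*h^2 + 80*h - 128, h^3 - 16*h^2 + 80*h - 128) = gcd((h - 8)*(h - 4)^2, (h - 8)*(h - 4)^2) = h^3 - 16*h^2 + 80*h - 128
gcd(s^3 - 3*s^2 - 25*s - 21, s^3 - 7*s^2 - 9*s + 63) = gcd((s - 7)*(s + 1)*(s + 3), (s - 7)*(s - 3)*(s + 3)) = s^2 - 4*s - 21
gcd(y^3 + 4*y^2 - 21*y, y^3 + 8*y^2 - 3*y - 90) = y - 3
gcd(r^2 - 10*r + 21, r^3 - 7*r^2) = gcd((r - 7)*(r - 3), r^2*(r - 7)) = r - 7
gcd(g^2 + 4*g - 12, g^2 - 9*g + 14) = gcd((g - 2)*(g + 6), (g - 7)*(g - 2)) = g - 2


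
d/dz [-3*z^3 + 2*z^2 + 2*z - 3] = -9*z^2 + 4*z + 2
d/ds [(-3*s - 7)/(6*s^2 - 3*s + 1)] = 6*(3*s^2 + 14*s - 4)/(36*s^4 - 36*s^3 + 21*s^2 - 6*s + 1)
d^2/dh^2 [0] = 0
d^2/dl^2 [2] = 0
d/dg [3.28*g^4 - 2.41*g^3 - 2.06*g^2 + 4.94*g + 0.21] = 13.12*g^3 - 7.23*g^2 - 4.12*g + 4.94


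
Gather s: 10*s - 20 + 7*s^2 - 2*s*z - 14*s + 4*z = 7*s^2 + s*(-2*z - 4) + 4*z - 20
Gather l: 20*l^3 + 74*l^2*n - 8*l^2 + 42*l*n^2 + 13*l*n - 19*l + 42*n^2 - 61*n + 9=20*l^3 + l^2*(74*n - 8) + l*(42*n^2 + 13*n - 19) + 42*n^2 - 61*n + 9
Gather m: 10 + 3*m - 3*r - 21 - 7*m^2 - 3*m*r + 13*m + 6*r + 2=-7*m^2 + m*(16 - 3*r) + 3*r - 9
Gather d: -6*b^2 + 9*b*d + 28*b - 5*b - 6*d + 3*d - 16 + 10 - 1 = -6*b^2 + 23*b + d*(9*b - 3) - 7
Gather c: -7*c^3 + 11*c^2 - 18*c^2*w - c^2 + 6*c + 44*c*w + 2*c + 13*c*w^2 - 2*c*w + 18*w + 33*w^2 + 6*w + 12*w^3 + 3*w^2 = -7*c^3 + c^2*(10 - 18*w) + c*(13*w^2 + 42*w + 8) + 12*w^3 + 36*w^2 + 24*w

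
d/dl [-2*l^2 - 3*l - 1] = -4*l - 3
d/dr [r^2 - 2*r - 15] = 2*r - 2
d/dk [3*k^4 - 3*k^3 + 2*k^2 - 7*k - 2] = 12*k^3 - 9*k^2 + 4*k - 7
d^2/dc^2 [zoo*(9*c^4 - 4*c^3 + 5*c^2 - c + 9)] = zoo*(c^2 + c + 1)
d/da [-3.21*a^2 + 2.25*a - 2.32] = 2.25 - 6.42*a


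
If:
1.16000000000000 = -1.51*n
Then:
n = -0.77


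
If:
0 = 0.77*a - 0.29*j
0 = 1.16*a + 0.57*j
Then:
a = 0.00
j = 0.00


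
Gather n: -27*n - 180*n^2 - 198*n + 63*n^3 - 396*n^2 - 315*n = 63*n^3 - 576*n^2 - 540*n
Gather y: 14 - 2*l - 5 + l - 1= 8 - l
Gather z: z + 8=z + 8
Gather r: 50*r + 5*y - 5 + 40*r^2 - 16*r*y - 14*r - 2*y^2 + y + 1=40*r^2 + r*(36 - 16*y) - 2*y^2 + 6*y - 4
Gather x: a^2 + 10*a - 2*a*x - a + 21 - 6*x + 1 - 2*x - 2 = a^2 + 9*a + x*(-2*a - 8) + 20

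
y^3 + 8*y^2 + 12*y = y*(y + 2)*(y + 6)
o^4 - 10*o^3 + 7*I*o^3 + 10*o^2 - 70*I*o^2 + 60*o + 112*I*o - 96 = (o - 8)*(o - 2)*(o + I)*(o + 6*I)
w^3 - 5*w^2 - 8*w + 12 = (w - 6)*(w - 1)*(w + 2)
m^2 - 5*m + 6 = (m - 3)*(m - 2)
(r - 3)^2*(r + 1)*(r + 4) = r^4 - r^3 - 17*r^2 + 21*r + 36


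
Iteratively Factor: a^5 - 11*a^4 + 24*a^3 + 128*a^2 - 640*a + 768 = (a - 3)*(a^4 - 8*a^3 + 128*a - 256) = (a - 4)*(a - 3)*(a^3 - 4*a^2 - 16*a + 64) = (a - 4)^2*(a - 3)*(a^2 - 16) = (a - 4)^3*(a - 3)*(a + 4)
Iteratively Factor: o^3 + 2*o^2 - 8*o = (o - 2)*(o^2 + 4*o) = (o - 2)*(o + 4)*(o)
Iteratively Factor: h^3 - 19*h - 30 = (h + 2)*(h^2 - 2*h - 15) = (h + 2)*(h + 3)*(h - 5)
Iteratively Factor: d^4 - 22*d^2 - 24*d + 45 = (d + 3)*(d^3 - 3*d^2 - 13*d + 15) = (d - 1)*(d + 3)*(d^2 - 2*d - 15) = (d - 5)*(d - 1)*(d + 3)*(d + 3)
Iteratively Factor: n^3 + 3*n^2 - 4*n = (n)*(n^2 + 3*n - 4) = n*(n + 4)*(n - 1)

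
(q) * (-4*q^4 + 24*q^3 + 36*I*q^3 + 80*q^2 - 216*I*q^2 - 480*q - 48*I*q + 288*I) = -4*q^5 + 24*q^4 + 36*I*q^4 + 80*q^3 - 216*I*q^3 - 480*q^2 - 48*I*q^2 + 288*I*q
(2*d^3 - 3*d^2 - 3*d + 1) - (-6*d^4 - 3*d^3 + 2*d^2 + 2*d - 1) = 6*d^4 + 5*d^3 - 5*d^2 - 5*d + 2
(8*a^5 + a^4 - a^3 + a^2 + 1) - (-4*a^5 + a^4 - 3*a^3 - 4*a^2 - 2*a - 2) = 12*a^5 + 2*a^3 + 5*a^2 + 2*a + 3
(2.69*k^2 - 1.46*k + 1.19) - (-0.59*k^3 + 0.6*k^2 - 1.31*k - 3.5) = 0.59*k^3 + 2.09*k^2 - 0.15*k + 4.69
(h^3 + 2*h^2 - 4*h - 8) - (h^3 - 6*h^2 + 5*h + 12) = 8*h^2 - 9*h - 20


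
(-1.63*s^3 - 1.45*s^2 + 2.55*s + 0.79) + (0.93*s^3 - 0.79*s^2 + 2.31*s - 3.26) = -0.7*s^3 - 2.24*s^2 + 4.86*s - 2.47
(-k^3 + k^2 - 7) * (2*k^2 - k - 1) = -2*k^5 + 3*k^4 - 15*k^2 + 7*k + 7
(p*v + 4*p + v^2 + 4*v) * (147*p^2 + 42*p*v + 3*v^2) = 147*p^3*v + 588*p^3 + 189*p^2*v^2 + 756*p^2*v + 45*p*v^3 + 180*p*v^2 + 3*v^4 + 12*v^3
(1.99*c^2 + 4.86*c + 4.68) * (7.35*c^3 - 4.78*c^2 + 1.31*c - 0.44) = 14.6265*c^5 + 26.2088*c^4 + 13.7741*c^3 - 16.8794*c^2 + 3.9924*c - 2.0592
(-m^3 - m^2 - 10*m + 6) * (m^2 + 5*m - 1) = -m^5 - 6*m^4 - 14*m^3 - 43*m^2 + 40*m - 6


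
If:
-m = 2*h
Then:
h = -m/2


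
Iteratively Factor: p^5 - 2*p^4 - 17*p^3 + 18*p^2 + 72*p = (p + 2)*(p^4 - 4*p^3 - 9*p^2 + 36*p) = p*(p + 2)*(p^3 - 4*p^2 - 9*p + 36) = p*(p - 4)*(p + 2)*(p^2 - 9) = p*(p - 4)*(p - 3)*(p + 2)*(p + 3)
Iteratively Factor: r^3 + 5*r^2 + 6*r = (r + 3)*(r^2 + 2*r) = (r + 2)*(r + 3)*(r)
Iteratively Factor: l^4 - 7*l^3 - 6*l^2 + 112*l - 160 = (l + 4)*(l^3 - 11*l^2 + 38*l - 40) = (l - 4)*(l + 4)*(l^2 - 7*l + 10) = (l - 4)*(l - 2)*(l + 4)*(l - 5)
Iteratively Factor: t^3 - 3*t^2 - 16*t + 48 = (t - 3)*(t^2 - 16) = (t - 4)*(t - 3)*(t + 4)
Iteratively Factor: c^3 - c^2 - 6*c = (c + 2)*(c^2 - 3*c) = c*(c + 2)*(c - 3)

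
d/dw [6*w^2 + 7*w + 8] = 12*w + 7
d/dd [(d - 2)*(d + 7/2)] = 2*d + 3/2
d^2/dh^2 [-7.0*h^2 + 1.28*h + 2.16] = -14.0000000000000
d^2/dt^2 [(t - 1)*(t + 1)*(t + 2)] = 6*t + 4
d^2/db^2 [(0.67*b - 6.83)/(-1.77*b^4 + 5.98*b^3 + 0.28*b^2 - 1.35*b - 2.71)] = (-25.188516*b^7 + 541.421052*b^6 - 2310.549036*b^5 + 2872.868022*b^4 + 301.612476*b^3 - 851.050872*b^2 + 645.572868*b + 40.162948)/(5.545233*b^12 - 56.204226*b^11 + 187.256088*b^10 - 183.376819*b^9 - 89.887215*b^8 - 32.696832*b^7 + 305.891759*b^6 + 33.700884*b^5 - 93.163317*b^4 - 135.439059*b^3 + 8.647881*b^2 + 29.743605*b + 19.902511)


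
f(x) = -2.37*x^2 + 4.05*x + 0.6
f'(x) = 4.05 - 4.74*x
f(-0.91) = -5.05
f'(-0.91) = 8.36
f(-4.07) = -55.14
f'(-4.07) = 23.34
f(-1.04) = -6.18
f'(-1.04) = 8.98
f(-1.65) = -12.53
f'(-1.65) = 11.87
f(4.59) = -30.74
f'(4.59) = -17.71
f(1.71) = 0.60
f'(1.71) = -4.06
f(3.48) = -14.01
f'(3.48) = -12.45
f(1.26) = 1.94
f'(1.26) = -1.92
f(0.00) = 0.60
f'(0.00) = 4.05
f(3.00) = -8.58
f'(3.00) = -10.17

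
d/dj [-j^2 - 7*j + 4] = -2*j - 7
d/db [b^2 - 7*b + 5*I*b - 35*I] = 2*b - 7 + 5*I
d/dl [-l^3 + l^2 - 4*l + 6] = -3*l^2 + 2*l - 4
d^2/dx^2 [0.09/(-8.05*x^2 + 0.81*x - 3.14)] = (11.66445*x^2 - 1.17369*x - 0.09*(16.1*x - 0.81)*(32.2*x - 1.62) + 4.54986)/(8.05*x^2 - 0.81*x + 3.14)^3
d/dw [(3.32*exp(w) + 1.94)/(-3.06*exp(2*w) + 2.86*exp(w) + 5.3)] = (10.1592*exp(2*w) + 11.8728*exp(w) + 12.0476)*exp(w)/(9.3636*exp(4*w) - 17.5032*exp(3*w) - 24.2564*exp(2*w) + 30.316*exp(w) + 28.09)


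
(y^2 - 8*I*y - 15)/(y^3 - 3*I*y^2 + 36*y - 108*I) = (y - 5*I)/(y^2 + 36)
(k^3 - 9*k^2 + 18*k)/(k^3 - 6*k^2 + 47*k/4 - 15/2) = 4*k*(k^2 - 9*k + 18)/(4*k^3 - 24*k^2 + 47*k - 30)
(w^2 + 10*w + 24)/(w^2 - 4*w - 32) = (w + 6)/(w - 8)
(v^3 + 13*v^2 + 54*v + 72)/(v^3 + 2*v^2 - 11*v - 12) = (v^2 + 9*v + 18)/(v^2 - 2*v - 3)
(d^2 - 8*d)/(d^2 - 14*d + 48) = d/(d - 6)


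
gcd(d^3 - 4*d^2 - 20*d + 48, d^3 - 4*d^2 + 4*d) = d - 2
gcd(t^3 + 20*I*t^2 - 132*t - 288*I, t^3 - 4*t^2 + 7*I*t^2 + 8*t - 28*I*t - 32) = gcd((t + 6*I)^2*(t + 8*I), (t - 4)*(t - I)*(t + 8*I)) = t + 8*I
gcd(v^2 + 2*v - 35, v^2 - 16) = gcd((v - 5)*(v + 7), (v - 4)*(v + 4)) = 1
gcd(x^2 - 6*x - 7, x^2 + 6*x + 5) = x + 1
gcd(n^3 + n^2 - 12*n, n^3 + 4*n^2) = n^2 + 4*n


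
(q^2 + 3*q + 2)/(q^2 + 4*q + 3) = (q + 2)/(q + 3)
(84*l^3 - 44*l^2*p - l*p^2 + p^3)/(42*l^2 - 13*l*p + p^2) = (-14*l^2 + 5*l*p + p^2)/(-7*l + p)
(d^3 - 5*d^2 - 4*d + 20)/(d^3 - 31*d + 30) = (d^2 - 4)/(d^2 + 5*d - 6)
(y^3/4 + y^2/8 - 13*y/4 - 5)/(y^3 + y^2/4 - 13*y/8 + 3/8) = (2*y^3 + y^2 - 26*y - 40)/(8*y^3 + 2*y^2 - 13*y + 3)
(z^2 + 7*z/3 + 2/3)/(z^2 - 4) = (z + 1/3)/(z - 2)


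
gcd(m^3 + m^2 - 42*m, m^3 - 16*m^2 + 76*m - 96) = m - 6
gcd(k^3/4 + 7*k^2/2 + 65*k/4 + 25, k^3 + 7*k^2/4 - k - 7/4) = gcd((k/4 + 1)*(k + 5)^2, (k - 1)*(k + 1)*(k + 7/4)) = 1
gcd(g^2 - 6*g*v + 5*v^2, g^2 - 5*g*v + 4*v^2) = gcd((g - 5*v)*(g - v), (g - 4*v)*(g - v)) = -g + v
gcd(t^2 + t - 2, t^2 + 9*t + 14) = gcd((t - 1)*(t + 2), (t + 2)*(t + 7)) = t + 2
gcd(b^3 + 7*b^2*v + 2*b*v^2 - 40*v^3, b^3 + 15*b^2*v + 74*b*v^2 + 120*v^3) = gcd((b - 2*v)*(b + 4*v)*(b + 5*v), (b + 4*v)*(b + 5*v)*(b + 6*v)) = b^2 + 9*b*v + 20*v^2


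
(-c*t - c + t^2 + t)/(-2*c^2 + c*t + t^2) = (t + 1)/(2*c + t)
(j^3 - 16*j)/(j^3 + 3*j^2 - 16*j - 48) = j/(j + 3)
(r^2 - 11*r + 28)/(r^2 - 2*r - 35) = (r - 4)/(r + 5)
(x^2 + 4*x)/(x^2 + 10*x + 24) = x/(x + 6)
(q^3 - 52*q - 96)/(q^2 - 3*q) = (q^3 - 52*q - 96)/(q*(q - 3))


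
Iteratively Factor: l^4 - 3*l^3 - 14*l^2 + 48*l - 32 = (l - 1)*(l^3 - 2*l^2 - 16*l + 32) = (l - 2)*(l - 1)*(l^2 - 16) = (l - 2)*(l - 1)*(l + 4)*(l - 4)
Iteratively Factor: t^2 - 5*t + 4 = (t - 4)*(t - 1)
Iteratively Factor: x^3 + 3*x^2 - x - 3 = (x - 1)*(x^2 + 4*x + 3) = (x - 1)*(x + 1)*(x + 3)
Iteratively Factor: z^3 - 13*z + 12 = (z - 3)*(z^2 + 3*z - 4) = (z - 3)*(z + 4)*(z - 1)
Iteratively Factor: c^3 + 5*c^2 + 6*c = (c + 3)*(c^2 + 2*c) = c*(c + 3)*(c + 2)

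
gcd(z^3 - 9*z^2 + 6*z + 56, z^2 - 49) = z - 7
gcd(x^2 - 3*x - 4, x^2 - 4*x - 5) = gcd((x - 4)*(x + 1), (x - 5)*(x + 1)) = x + 1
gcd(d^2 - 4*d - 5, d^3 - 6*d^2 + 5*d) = d - 5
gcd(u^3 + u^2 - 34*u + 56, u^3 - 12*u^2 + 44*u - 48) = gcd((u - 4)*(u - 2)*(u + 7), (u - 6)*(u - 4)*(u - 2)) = u^2 - 6*u + 8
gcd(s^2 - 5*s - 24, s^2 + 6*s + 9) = s + 3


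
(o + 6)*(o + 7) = o^2 + 13*o + 42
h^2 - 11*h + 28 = (h - 7)*(h - 4)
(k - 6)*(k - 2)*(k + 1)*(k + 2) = k^4 - 5*k^3 - 10*k^2 + 20*k + 24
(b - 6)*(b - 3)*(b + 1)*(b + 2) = b^4 - 6*b^3 - 7*b^2 + 36*b + 36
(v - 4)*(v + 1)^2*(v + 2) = v^4 - 11*v^2 - 18*v - 8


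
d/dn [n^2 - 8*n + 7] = 2*n - 8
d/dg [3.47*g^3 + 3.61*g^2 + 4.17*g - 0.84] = 10.41*g^2 + 7.22*g + 4.17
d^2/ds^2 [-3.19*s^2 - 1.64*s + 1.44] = -6.38000000000000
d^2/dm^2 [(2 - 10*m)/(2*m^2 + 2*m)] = 2*(-5*m^3 + 3*m^2 + 3*m + 1)/(m^3*(m^3 + 3*m^2 + 3*m + 1))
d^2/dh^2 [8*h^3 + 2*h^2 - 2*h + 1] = 48*h + 4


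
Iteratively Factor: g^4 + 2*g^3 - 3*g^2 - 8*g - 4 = (g + 1)*(g^3 + g^2 - 4*g - 4) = (g - 2)*(g + 1)*(g^2 + 3*g + 2) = (g - 2)*(g + 1)^2*(g + 2)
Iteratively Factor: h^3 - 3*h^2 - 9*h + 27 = (h - 3)*(h^2 - 9) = (h - 3)*(h + 3)*(h - 3)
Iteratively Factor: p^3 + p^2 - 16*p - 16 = (p - 4)*(p^2 + 5*p + 4) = (p - 4)*(p + 1)*(p + 4)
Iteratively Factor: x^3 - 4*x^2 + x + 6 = (x - 3)*(x^2 - x - 2) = (x - 3)*(x - 2)*(x + 1)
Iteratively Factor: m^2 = (m)*(m)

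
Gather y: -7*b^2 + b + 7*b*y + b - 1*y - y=-7*b^2 + 2*b + y*(7*b - 2)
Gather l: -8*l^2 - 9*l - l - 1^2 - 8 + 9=-8*l^2 - 10*l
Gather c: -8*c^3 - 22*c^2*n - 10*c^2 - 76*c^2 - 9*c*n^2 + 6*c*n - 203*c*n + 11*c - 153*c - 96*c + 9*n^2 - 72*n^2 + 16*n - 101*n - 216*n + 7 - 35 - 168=-8*c^3 + c^2*(-22*n - 86) + c*(-9*n^2 - 197*n - 238) - 63*n^2 - 301*n - 196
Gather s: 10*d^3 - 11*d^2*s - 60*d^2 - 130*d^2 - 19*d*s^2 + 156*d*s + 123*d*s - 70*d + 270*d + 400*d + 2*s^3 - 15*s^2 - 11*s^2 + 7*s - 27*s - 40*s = 10*d^3 - 190*d^2 + 600*d + 2*s^3 + s^2*(-19*d - 26) + s*(-11*d^2 + 279*d - 60)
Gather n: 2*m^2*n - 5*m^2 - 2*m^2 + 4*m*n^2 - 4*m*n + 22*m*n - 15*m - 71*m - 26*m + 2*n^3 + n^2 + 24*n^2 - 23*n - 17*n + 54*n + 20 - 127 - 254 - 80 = -7*m^2 - 112*m + 2*n^3 + n^2*(4*m + 25) + n*(2*m^2 + 18*m + 14) - 441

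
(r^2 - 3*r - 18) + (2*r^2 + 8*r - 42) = 3*r^2 + 5*r - 60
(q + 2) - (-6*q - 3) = 7*q + 5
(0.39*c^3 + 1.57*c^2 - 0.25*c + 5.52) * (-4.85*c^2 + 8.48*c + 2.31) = -1.8915*c^5 - 4.3073*c^4 + 15.427*c^3 - 25.2653*c^2 + 46.2321*c + 12.7512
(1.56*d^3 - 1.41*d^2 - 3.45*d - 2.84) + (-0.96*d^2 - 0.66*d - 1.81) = 1.56*d^3 - 2.37*d^2 - 4.11*d - 4.65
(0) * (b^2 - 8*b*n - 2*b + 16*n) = 0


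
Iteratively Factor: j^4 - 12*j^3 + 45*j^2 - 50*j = (j - 2)*(j^3 - 10*j^2 + 25*j) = (j - 5)*(j - 2)*(j^2 - 5*j) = j*(j - 5)*(j - 2)*(j - 5)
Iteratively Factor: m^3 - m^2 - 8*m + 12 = (m - 2)*(m^2 + m - 6) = (m - 2)*(m + 3)*(m - 2)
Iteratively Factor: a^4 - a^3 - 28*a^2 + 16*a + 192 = (a - 4)*(a^3 + 3*a^2 - 16*a - 48) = (a - 4)*(a + 3)*(a^2 - 16) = (a - 4)^2*(a + 3)*(a + 4)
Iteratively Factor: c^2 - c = (c)*(c - 1)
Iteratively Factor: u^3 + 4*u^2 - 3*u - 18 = (u - 2)*(u^2 + 6*u + 9) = (u - 2)*(u + 3)*(u + 3)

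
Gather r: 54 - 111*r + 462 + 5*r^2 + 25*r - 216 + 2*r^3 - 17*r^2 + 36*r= 2*r^3 - 12*r^2 - 50*r + 300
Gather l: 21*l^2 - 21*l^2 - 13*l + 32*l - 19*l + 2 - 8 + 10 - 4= 0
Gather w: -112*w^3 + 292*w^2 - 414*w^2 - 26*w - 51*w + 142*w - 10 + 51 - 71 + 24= -112*w^3 - 122*w^2 + 65*w - 6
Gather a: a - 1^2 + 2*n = a + 2*n - 1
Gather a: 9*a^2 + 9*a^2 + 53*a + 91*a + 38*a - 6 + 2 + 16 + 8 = 18*a^2 + 182*a + 20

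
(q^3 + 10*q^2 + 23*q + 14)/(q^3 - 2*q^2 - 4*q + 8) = (q^2 + 8*q + 7)/(q^2 - 4*q + 4)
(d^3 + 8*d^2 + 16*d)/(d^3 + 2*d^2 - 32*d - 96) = d/(d - 6)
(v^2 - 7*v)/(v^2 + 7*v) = (v - 7)/(v + 7)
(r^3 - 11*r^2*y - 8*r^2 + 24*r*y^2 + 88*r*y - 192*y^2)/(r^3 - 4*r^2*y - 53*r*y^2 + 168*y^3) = (r - 8)/(r + 7*y)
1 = 1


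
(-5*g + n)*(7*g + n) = -35*g^2 + 2*g*n + n^2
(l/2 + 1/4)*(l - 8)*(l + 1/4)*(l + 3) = l^4/2 - 17*l^3/8 - 221*l^2/16 - 149*l/16 - 3/2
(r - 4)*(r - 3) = r^2 - 7*r + 12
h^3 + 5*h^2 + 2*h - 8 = (h - 1)*(h + 2)*(h + 4)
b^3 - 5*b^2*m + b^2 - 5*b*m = b*(b + 1)*(b - 5*m)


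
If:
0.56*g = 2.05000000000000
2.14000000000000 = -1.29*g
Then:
No Solution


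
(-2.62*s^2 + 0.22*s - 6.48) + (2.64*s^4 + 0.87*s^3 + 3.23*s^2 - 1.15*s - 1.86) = 2.64*s^4 + 0.87*s^3 + 0.61*s^2 - 0.93*s - 8.34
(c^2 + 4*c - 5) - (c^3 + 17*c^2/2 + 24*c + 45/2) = -c^3 - 15*c^2/2 - 20*c - 55/2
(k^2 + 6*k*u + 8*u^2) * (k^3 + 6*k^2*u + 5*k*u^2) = k^5 + 12*k^4*u + 49*k^3*u^2 + 78*k^2*u^3 + 40*k*u^4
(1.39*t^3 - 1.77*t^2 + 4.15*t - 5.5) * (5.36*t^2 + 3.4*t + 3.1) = 7.4504*t^5 - 4.7612*t^4 + 20.535*t^3 - 20.857*t^2 - 5.835*t - 17.05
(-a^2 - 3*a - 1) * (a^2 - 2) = -a^4 - 3*a^3 + a^2 + 6*a + 2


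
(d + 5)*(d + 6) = d^2 + 11*d + 30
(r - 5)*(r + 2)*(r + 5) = r^3 + 2*r^2 - 25*r - 50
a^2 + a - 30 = (a - 5)*(a + 6)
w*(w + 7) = w^2 + 7*w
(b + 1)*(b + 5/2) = b^2 + 7*b/2 + 5/2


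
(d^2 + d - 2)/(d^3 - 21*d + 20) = (d + 2)/(d^2 + d - 20)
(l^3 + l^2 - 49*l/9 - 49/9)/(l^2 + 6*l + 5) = (l^2 - 49/9)/(l + 5)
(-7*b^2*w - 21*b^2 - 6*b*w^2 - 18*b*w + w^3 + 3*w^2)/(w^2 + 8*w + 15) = (-7*b^2 - 6*b*w + w^2)/(w + 5)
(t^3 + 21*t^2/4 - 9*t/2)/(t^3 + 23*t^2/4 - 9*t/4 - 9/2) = t*(4*t - 3)/(4*t^2 - t - 3)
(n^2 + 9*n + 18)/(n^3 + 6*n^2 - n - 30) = (n + 6)/(n^2 + 3*n - 10)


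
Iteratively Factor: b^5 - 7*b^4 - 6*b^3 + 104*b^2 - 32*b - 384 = (b + 2)*(b^4 - 9*b^3 + 12*b^2 + 80*b - 192) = (b + 2)*(b + 3)*(b^3 - 12*b^2 + 48*b - 64) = (b - 4)*(b + 2)*(b + 3)*(b^2 - 8*b + 16) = (b - 4)^2*(b + 2)*(b + 3)*(b - 4)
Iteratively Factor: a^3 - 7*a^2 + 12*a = (a - 3)*(a^2 - 4*a) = (a - 4)*(a - 3)*(a)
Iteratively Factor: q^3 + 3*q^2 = (q)*(q^2 + 3*q) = q*(q + 3)*(q)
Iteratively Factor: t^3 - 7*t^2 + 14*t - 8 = (t - 1)*(t^2 - 6*t + 8) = (t - 4)*(t - 1)*(t - 2)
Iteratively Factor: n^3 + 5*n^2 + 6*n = (n + 2)*(n^2 + 3*n) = n*(n + 2)*(n + 3)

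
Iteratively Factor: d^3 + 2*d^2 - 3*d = (d)*(d^2 + 2*d - 3) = d*(d + 3)*(d - 1)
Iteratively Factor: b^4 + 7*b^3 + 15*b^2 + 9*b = (b)*(b^3 + 7*b^2 + 15*b + 9) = b*(b + 3)*(b^2 + 4*b + 3) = b*(b + 1)*(b + 3)*(b + 3)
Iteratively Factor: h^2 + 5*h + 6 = (h + 2)*(h + 3)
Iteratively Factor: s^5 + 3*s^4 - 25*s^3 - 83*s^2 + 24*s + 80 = (s - 1)*(s^4 + 4*s^3 - 21*s^2 - 104*s - 80) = (s - 1)*(s + 1)*(s^3 + 3*s^2 - 24*s - 80) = (s - 5)*(s - 1)*(s + 1)*(s^2 + 8*s + 16) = (s - 5)*(s - 1)*(s + 1)*(s + 4)*(s + 4)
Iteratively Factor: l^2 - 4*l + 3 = (l - 3)*(l - 1)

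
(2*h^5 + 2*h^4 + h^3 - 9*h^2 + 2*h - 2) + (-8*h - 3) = 2*h^5 + 2*h^4 + h^3 - 9*h^2 - 6*h - 5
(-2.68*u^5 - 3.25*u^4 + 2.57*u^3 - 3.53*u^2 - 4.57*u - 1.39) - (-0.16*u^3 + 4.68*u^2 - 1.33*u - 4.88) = -2.68*u^5 - 3.25*u^4 + 2.73*u^3 - 8.21*u^2 - 3.24*u + 3.49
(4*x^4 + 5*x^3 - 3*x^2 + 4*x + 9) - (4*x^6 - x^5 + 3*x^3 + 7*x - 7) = -4*x^6 + x^5 + 4*x^4 + 2*x^3 - 3*x^2 - 3*x + 16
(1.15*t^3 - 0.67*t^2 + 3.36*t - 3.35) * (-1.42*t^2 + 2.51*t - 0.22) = -1.633*t^5 + 3.8379*t^4 - 6.7059*t^3 + 13.338*t^2 - 9.1477*t + 0.737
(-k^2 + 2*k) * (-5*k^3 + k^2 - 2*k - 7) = 5*k^5 - 11*k^4 + 4*k^3 + 3*k^2 - 14*k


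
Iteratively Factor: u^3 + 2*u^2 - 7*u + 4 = (u - 1)*(u^2 + 3*u - 4) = (u - 1)^2*(u + 4)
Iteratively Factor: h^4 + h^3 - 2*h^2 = (h)*(h^3 + h^2 - 2*h) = h^2*(h^2 + h - 2) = h^2*(h - 1)*(h + 2)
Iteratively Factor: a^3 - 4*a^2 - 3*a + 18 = (a - 3)*(a^2 - a - 6) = (a - 3)^2*(a + 2)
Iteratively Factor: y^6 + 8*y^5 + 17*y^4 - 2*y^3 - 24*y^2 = (y)*(y^5 + 8*y^4 + 17*y^3 - 2*y^2 - 24*y) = y*(y + 2)*(y^4 + 6*y^3 + 5*y^2 - 12*y) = y*(y - 1)*(y + 2)*(y^3 + 7*y^2 + 12*y) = y^2*(y - 1)*(y + 2)*(y^2 + 7*y + 12) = y^2*(y - 1)*(y + 2)*(y + 4)*(y + 3)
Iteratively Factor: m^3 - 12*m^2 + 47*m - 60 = (m - 3)*(m^2 - 9*m + 20) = (m - 4)*(m - 3)*(m - 5)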